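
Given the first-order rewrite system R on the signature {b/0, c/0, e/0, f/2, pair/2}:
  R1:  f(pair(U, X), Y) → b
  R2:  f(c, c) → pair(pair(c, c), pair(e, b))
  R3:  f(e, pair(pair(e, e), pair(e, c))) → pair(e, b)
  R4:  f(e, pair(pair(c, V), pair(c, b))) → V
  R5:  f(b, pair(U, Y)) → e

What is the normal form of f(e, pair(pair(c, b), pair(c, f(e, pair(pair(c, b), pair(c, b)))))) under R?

1. f(e, pair(pair(c, b), pair(c, f(e, pair(pair(c, b), pair(c, b))))))  →  f(e, pair(pair(c, b), pair(c, b)))   [R4 at 2.2.2]
2. f(e, pair(pair(c, b), pair(c, b)))  →  b   [R4 at ε]

b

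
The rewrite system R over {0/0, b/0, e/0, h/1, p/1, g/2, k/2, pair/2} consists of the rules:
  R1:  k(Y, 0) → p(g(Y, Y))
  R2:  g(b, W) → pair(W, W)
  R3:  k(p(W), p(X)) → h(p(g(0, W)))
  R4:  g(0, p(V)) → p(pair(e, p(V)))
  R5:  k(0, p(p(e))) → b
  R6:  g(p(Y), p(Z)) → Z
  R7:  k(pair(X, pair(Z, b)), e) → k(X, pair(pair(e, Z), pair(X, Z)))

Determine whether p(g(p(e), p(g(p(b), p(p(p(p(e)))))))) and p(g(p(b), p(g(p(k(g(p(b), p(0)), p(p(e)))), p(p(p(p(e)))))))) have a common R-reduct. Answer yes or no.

Reduce t₁ = p(g(p(e), p(g(p(b), p(p(p(p(e)))))))):
1. p(g(p(e), p(g(p(b), p(p(p(p(e))))))))  →  p(g(p(b), p(p(p(p(e))))))   [R6 at 1]
2. p(g(p(b), p(p(p(p(e))))))  →  p(p(p(p(e))))   [R6 at 1]

Reduce t₂ = p(g(p(b), p(g(p(k(g(p(b), p(0)), p(p(e)))), p(p(p(p(e)))))))):
1. p(g(p(b), p(g(p(k(g(p(b), p(0)), p(p(e)))), p(p(p(p(e))))))))  →  p(g(p(k(g(p(b), p(0)), p(p(e)))), p(p(p(p(e))))))   [R6 at 1]
2. p(g(p(k(g(p(b), p(0)), p(p(e)))), p(p(p(p(e))))))  →  p(p(p(p(e))))   [R6 at 1]

yes — NF(t₁) = p(p(p(p(e)))), NF(t₂) = p(p(p(p(e))))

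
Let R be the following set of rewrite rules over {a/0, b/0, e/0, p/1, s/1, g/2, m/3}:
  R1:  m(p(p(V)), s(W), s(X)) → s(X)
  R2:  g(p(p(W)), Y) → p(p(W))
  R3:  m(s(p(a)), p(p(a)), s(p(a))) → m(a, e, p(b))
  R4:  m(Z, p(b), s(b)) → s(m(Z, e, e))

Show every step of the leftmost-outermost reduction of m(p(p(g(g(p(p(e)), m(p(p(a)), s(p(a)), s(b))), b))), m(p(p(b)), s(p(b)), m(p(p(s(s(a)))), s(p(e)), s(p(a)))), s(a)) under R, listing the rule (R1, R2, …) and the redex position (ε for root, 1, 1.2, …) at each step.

1. m(p(p(g(g(p(p(e)), m(p(p(a)), s(p(a)), s(b))), b))), m(p(p(b)), s(p(b)), m(p(p(s(s(a)))), s(p(e)), s(p(a)))), s(a))  →  m(p(p(g(p(p(e)), b))), m(p(p(b)), s(p(b)), m(p(p(s(s(a)))), s(p(e)), s(p(a)))), s(a))   [R2 at 1.1.1.1]
2. m(p(p(g(p(p(e)), b))), m(p(p(b)), s(p(b)), m(p(p(s(s(a)))), s(p(e)), s(p(a)))), s(a))  →  m(p(p(p(p(e)))), m(p(p(b)), s(p(b)), m(p(p(s(s(a)))), s(p(e)), s(p(a)))), s(a))   [R2 at 1.1.1]
3. m(p(p(p(p(e)))), m(p(p(b)), s(p(b)), m(p(p(s(s(a)))), s(p(e)), s(p(a)))), s(a))  →  m(p(p(p(p(e)))), m(p(p(b)), s(p(b)), s(p(a))), s(a))   [R1 at 2.3]
4. m(p(p(p(p(e)))), m(p(p(b)), s(p(b)), s(p(a))), s(a))  →  m(p(p(p(p(e)))), s(p(a)), s(a))   [R1 at 2]
5. m(p(p(p(p(e)))), s(p(a)), s(a))  →  s(a)   [R1 at ε]

s(a)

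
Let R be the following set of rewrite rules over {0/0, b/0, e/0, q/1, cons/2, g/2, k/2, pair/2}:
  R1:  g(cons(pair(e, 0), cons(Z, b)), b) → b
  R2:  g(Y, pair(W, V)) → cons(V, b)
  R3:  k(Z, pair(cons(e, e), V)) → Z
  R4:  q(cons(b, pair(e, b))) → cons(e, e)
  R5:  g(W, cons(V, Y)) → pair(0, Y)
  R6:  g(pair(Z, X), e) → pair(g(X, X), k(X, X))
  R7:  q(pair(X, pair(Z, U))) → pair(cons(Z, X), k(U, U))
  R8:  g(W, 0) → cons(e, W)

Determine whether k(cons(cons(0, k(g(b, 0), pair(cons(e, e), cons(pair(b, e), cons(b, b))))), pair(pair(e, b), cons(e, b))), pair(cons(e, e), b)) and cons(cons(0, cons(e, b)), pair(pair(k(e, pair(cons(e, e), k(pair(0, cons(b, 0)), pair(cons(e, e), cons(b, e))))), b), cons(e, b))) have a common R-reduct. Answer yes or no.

yes — NF(t₁) = cons(cons(0, cons(e, b)), pair(pair(e, b), cons(e, b))), NF(t₂) = cons(cons(0, cons(e, b)), pair(pair(e, b), cons(e, b)))

Reduce t₁ = k(cons(cons(0, k(g(b, 0), pair(cons(e, e), cons(pair(b, e), cons(b, b))))), pair(pair(e, b), cons(e, b))), pair(cons(e, e), b)):
1. k(cons(cons(0, k(g(b, 0), pair(cons(e, e), cons(pair(b, e), cons(b, b))))), pair(pair(e, b), cons(e, b))), pair(cons(e, e), b))  →  cons(cons(0, k(g(b, 0), pair(cons(e, e), cons(pair(b, e), cons(b, b))))), pair(pair(e, b), cons(e, b)))   [R3 at ε]
2. cons(cons(0, k(g(b, 0), pair(cons(e, e), cons(pair(b, e), cons(b, b))))), pair(pair(e, b), cons(e, b)))  →  cons(cons(0, g(b, 0)), pair(pair(e, b), cons(e, b)))   [R3 at 1.2]
3. cons(cons(0, g(b, 0)), pair(pair(e, b), cons(e, b)))  →  cons(cons(0, cons(e, b)), pair(pair(e, b), cons(e, b)))   [R8 at 1.2]

Reduce t₂ = cons(cons(0, cons(e, b)), pair(pair(k(e, pair(cons(e, e), k(pair(0, cons(b, 0)), pair(cons(e, e), cons(b, e))))), b), cons(e, b))):
1. cons(cons(0, cons(e, b)), pair(pair(k(e, pair(cons(e, e), k(pair(0, cons(b, 0)), pair(cons(e, e), cons(b, e))))), b), cons(e, b)))  →  cons(cons(0, cons(e, b)), pair(pair(e, b), cons(e, b)))   [R3 at 2.1.1]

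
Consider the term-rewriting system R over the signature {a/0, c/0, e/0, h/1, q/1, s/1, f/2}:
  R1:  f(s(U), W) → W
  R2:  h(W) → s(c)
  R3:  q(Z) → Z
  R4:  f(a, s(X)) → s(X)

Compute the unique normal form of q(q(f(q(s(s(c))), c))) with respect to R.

c

1. q(q(f(q(s(s(c))), c)))  →  q(f(q(s(s(c))), c))   [R3 at ε]
2. q(f(q(s(s(c))), c))  →  f(q(s(s(c))), c)   [R3 at ε]
3. f(q(s(s(c))), c)  →  f(s(s(c)), c)   [R3 at 1]
4. f(s(s(c)), c)  →  c   [R1 at ε]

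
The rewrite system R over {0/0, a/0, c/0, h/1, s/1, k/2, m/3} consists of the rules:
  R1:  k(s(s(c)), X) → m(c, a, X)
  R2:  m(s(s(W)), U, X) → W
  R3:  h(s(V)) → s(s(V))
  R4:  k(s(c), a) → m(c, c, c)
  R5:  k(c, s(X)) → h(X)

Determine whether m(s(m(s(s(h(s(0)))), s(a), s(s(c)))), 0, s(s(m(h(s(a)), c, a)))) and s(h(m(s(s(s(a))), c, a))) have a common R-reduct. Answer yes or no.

no — NF(t₁) = s(0), NF(t₂) = s(s(s(a)))

Reduce t₁ = m(s(m(s(s(h(s(0)))), s(a), s(s(c)))), 0, s(s(m(h(s(a)), c, a)))):
1. m(s(m(s(s(h(s(0)))), s(a), s(s(c)))), 0, s(s(m(h(s(a)), c, a))))  →  m(s(h(s(0))), 0, s(s(m(h(s(a)), c, a))))   [R2 at 1.1]
2. m(s(h(s(0))), 0, s(s(m(h(s(a)), c, a))))  →  m(s(s(s(0))), 0, s(s(m(h(s(a)), c, a))))   [R3 at 1.1]
3. m(s(s(s(0))), 0, s(s(m(h(s(a)), c, a))))  →  s(0)   [R2 at ε]

Reduce t₂ = s(h(m(s(s(s(a))), c, a))):
1. s(h(m(s(s(s(a))), c, a)))  →  s(h(s(a)))   [R2 at 1.1]
2. s(h(s(a)))  →  s(s(s(a)))   [R3 at 1]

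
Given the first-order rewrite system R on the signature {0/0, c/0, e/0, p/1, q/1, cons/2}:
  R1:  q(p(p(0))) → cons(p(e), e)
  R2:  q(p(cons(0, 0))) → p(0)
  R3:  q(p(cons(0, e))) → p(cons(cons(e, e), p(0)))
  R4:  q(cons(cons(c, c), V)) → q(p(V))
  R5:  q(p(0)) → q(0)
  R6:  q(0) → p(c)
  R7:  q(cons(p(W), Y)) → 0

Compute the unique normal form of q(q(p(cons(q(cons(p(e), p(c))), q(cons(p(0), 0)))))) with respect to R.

1. q(q(p(cons(q(cons(p(e), p(c))), q(cons(p(0), 0))))))  →  q(q(p(cons(0, q(cons(p(0), 0))))))   [R7 at 1.1.1.1]
2. q(q(p(cons(0, q(cons(p(0), 0))))))  →  q(q(p(cons(0, 0))))   [R7 at 1.1.1.2]
3. q(q(p(cons(0, 0))))  →  q(p(0))   [R2 at 1]
4. q(p(0))  →  q(0)   [R5 at ε]
5. q(0)  →  p(c)   [R6 at ε]

p(c)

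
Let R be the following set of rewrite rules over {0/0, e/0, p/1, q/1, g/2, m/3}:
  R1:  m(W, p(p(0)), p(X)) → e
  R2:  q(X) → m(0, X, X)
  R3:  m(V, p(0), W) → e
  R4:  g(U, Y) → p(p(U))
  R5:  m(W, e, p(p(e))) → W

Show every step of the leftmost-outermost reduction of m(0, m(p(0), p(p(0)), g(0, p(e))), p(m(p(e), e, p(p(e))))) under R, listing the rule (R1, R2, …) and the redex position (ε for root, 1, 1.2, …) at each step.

1. m(0, m(p(0), p(p(0)), g(0, p(e))), p(m(p(e), e, p(p(e)))))  →  m(0, m(p(0), p(p(0)), p(p(0))), p(m(p(e), e, p(p(e)))))   [R4 at 2.3]
2. m(0, m(p(0), p(p(0)), p(p(0))), p(m(p(e), e, p(p(e)))))  →  m(0, e, p(m(p(e), e, p(p(e)))))   [R1 at 2]
3. m(0, e, p(m(p(e), e, p(p(e)))))  →  m(0, e, p(p(e)))   [R5 at 3.1]
4. m(0, e, p(p(e)))  →  0   [R5 at ε]

0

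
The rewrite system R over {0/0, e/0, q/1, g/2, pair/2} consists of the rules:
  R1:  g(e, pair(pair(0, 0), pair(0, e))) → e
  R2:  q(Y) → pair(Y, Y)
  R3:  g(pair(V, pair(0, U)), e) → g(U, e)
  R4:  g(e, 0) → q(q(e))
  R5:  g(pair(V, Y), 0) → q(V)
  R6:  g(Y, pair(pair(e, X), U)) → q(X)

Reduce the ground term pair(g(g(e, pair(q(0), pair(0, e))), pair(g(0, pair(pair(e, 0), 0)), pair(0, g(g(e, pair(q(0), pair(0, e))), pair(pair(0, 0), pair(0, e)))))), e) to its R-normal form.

pair(e, e)

1. pair(g(g(e, pair(q(0), pair(0, e))), pair(g(0, pair(pair(e, 0), 0)), pair(0, g(g(e, pair(q(0), pair(0, e))), pair(pair(0, 0), pair(0, e)))))), e)  →  pair(g(g(e, pair(pair(0, 0), pair(0, e))), pair(g(0, pair(pair(e, 0), 0)), pair(0, g(g(e, pair(q(0), pair(0, e))), pair(pair(0, 0), pair(0, e)))))), e)   [R2 at 1.1.2.1]
2. pair(g(g(e, pair(pair(0, 0), pair(0, e))), pair(g(0, pair(pair(e, 0), 0)), pair(0, g(g(e, pair(q(0), pair(0, e))), pair(pair(0, 0), pair(0, e)))))), e)  →  pair(g(e, pair(g(0, pair(pair(e, 0), 0)), pair(0, g(g(e, pair(q(0), pair(0, e))), pair(pair(0, 0), pair(0, e)))))), e)   [R1 at 1.1]
3. pair(g(e, pair(g(0, pair(pair(e, 0), 0)), pair(0, g(g(e, pair(q(0), pair(0, e))), pair(pair(0, 0), pair(0, e)))))), e)  →  pair(g(e, pair(q(0), pair(0, g(g(e, pair(q(0), pair(0, e))), pair(pair(0, 0), pair(0, e)))))), e)   [R6 at 1.2.1]
4. pair(g(e, pair(q(0), pair(0, g(g(e, pair(q(0), pair(0, e))), pair(pair(0, 0), pair(0, e)))))), e)  →  pair(g(e, pair(pair(0, 0), pair(0, g(g(e, pair(q(0), pair(0, e))), pair(pair(0, 0), pair(0, e)))))), e)   [R2 at 1.2.1]
5. pair(g(e, pair(pair(0, 0), pair(0, g(g(e, pair(q(0), pair(0, e))), pair(pair(0, 0), pair(0, e)))))), e)  →  pair(g(e, pair(pair(0, 0), pair(0, g(g(e, pair(pair(0, 0), pair(0, e))), pair(pair(0, 0), pair(0, e)))))), e)   [R2 at 1.2.2.2.1.2.1]
6. pair(g(e, pair(pair(0, 0), pair(0, g(g(e, pair(pair(0, 0), pair(0, e))), pair(pair(0, 0), pair(0, e)))))), e)  →  pair(g(e, pair(pair(0, 0), pair(0, g(e, pair(pair(0, 0), pair(0, e)))))), e)   [R1 at 1.2.2.2.1]
7. pair(g(e, pair(pair(0, 0), pair(0, g(e, pair(pair(0, 0), pair(0, e)))))), e)  →  pair(g(e, pair(pair(0, 0), pair(0, e))), e)   [R1 at 1.2.2.2]
8. pair(g(e, pair(pair(0, 0), pair(0, e))), e)  →  pair(e, e)   [R1 at 1]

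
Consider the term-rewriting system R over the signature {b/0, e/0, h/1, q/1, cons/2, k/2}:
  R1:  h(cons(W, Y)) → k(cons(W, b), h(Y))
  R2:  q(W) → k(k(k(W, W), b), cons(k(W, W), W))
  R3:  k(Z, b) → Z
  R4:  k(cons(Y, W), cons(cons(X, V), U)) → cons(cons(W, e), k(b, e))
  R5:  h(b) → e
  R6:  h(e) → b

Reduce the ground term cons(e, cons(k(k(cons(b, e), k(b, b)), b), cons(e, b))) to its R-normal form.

1. cons(e, cons(k(k(cons(b, e), k(b, b)), b), cons(e, b)))  →  cons(e, cons(k(cons(b, e), k(b, b)), cons(e, b)))   [R3 at 2.1]
2. cons(e, cons(k(cons(b, e), k(b, b)), cons(e, b)))  →  cons(e, cons(k(cons(b, e), b), cons(e, b)))   [R3 at 2.1.2]
3. cons(e, cons(k(cons(b, e), b), cons(e, b)))  →  cons(e, cons(cons(b, e), cons(e, b)))   [R3 at 2.1]

cons(e, cons(cons(b, e), cons(e, b)))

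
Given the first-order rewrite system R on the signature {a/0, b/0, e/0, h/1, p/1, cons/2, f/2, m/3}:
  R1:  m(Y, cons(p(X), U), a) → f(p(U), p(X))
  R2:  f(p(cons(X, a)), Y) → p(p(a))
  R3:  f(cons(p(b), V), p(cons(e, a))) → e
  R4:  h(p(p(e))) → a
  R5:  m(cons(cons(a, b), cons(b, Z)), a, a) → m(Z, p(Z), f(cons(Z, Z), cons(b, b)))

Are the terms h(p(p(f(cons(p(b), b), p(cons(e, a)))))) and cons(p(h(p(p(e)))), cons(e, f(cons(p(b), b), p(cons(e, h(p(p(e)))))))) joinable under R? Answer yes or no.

Reduce t₁ = h(p(p(f(cons(p(b), b), p(cons(e, a)))))):
1. h(p(p(f(cons(p(b), b), p(cons(e, a))))))  →  h(p(p(e)))   [R3 at 1.1.1]
2. h(p(p(e)))  →  a   [R4 at ε]

Reduce t₂ = cons(p(h(p(p(e)))), cons(e, f(cons(p(b), b), p(cons(e, h(p(p(e)))))))):
1. cons(p(h(p(p(e)))), cons(e, f(cons(p(b), b), p(cons(e, h(p(p(e))))))))  →  cons(p(a), cons(e, f(cons(p(b), b), p(cons(e, h(p(p(e))))))))   [R4 at 1.1]
2. cons(p(a), cons(e, f(cons(p(b), b), p(cons(e, h(p(p(e))))))))  →  cons(p(a), cons(e, f(cons(p(b), b), p(cons(e, a)))))   [R4 at 2.2.2.1.2]
3. cons(p(a), cons(e, f(cons(p(b), b), p(cons(e, a)))))  →  cons(p(a), cons(e, e))   [R3 at 2.2]

no — NF(t₁) = a, NF(t₂) = cons(p(a), cons(e, e))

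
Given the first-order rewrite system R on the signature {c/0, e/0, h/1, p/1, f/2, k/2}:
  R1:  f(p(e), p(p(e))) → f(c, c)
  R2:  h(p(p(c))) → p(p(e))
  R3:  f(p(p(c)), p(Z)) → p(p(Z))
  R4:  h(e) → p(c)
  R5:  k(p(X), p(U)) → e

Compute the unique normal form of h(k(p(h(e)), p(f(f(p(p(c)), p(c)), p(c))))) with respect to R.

p(c)

1. h(k(p(h(e)), p(f(f(p(p(c)), p(c)), p(c)))))  →  h(e)   [R5 at 1]
2. h(e)  →  p(c)   [R4 at ε]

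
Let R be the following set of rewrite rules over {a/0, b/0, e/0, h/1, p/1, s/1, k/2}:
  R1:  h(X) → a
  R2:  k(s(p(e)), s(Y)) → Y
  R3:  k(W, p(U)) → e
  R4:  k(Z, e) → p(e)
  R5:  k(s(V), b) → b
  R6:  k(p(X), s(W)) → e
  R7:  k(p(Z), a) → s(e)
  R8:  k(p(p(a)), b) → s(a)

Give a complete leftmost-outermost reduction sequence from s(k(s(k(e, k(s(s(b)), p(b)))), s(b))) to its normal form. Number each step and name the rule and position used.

1. s(k(s(k(e, k(s(s(b)), p(b)))), s(b)))  →  s(k(s(k(e, e)), s(b)))   [R3 at 1.1.1.2]
2. s(k(s(k(e, e)), s(b)))  →  s(k(s(p(e)), s(b)))   [R4 at 1.1.1]
3. s(k(s(p(e)), s(b)))  →  s(b)   [R2 at 1]

s(b)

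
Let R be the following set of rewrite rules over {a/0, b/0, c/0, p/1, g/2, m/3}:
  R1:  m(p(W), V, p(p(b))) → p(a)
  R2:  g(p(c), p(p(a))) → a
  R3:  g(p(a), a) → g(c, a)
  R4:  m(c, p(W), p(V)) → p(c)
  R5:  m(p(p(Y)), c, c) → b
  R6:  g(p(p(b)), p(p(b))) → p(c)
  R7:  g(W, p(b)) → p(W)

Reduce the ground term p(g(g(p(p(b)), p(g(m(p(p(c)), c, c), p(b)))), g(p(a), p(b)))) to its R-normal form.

p(a)

1. p(g(g(p(p(b)), p(g(m(p(p(c)), c, c), p(b)))), g(p(a), p(b))))  →  p(g(g(p(p(b)), p(p(m(p(p(c)), c, c)))), g(p(a), p(b))))   [R7 at 1.1.2.1]
2. p(g(g(p(p(b)), p(p(m(p(p(c)), c, c)))), g(p(a), p(b))))  →  p(g(g(p(p(b)), p(p(b))), g(p(a), p(b))))   [R5 at 1.1.2.1.1]
3. p(g(g(p(p(b)), p(p(b))), g(p(a), p(b))))  →  p(g(p(c), g(p(a), p(b))))   [R6 at 1.1]
4. p(g(p(c), g(p(a), p(b))))  →  p(g(p(c), p(p(a))))   [R7 at 1.2]
5. p(g(p(c), p(p(a))))  →  p(a)   [R2 at 1]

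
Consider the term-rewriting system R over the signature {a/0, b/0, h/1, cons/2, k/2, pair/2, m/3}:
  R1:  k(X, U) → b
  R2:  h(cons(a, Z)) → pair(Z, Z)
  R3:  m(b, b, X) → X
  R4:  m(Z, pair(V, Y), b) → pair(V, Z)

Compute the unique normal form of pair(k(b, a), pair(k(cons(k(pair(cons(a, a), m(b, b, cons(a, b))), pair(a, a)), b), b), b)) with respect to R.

pair(b, pair(b, b))

1. pair(k(b, a), pair(k(cons(k(pair(cons(a, a), m(b, b, cons(a, b))), pair(a, a)), b), b), b))  →  pair(b, pair(k(cons(k(pair(cons(a, a), m(b, b, cons(a, b))), pair(a, a)), b), b), b))   [R1 at 1]
2. pair(b, pair(k(cons(k(pair(cons(a, a), m(b, b, cons(a, b))), pair(a, a)), b), b), b))  →  pair(b, pair(b, b))   [R1 at 2.1]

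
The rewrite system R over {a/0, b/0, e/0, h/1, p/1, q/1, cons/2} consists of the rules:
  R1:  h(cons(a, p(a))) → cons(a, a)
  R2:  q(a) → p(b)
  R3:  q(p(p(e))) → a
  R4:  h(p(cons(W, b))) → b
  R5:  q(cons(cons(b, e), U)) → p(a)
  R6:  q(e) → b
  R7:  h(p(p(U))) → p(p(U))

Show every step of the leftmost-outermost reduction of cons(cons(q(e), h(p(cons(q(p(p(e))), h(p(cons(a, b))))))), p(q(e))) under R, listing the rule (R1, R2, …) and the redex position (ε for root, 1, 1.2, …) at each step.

1. cons(cons(q(e), h(p(cons(q(p(p(e))), h(p(cons(a, b))))))), p(q(e)))  →  cons(cons(b, h(p(cons(q(p(p(e))), h(p(cons(a, b))))))), p(q(e)))   [R6 at 1.1]
2. cons(cons(b, h(p(cons(q(p(p(e))), h(p(cons(a, b))))))), p(q(e)))  →  cons(cons(b, h(p(cons(a, h(p(cons(a, b))))))), p(q(e)))   [R3 at 1.2.1.1.1]
3. cons(cons(b, h(p(cons(a, h(p(cons(a, b))))))), p(q(e)))  →  cons(cons(b, h(p(cons(a, b)))), p(q(e)))   [R4 at 1.2.1.1.2]
4. cons(cons(b, h(p(cons(a, b)))), p(q(e)))  →  cons(cons(b, b), p(q(e)))   [R4 at 1.2]
5. cons(cons(b, b), p(q(e)))  →  cons(cons(b, b), p(b))   [R6 at 2.1]

cons(cons(b, b), p(b))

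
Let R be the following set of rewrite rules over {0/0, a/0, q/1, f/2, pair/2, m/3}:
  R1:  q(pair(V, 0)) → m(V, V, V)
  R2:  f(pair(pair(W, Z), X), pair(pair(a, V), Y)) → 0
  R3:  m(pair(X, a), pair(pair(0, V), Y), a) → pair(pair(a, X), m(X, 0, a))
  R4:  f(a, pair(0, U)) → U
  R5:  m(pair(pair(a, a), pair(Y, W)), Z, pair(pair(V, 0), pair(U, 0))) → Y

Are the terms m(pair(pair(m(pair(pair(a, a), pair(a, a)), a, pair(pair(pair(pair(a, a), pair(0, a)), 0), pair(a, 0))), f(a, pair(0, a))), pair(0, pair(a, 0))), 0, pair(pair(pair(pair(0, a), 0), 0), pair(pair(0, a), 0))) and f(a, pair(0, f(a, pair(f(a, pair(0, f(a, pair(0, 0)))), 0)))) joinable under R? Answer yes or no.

Reduce t₁ = m(pair(pair(m(pair(pair(a, a), pair(a, a)), a, pair(pair(pair(pair(a, a), pair(0, a)), 0), pair(a, 0))), f(a, pair(0, a))), pair(0, pair(a, 0))), 0, pair(pair(pair(pair(0, a), 0), 0), pair(pair(0, a), 0))):
1. m(pair(pair(m(pair(pair(a, a), pair(a, a)), a, pair(pair(pair(pair(a, a), pair(0, a)), 0), pair(a, 0))), f(a, pair(0, a))), pair(0, pair(a, 0))), 0, pair(pair(pair(pair(0, a), 0), 0), pair(pair(0, a), 0)))  →  m(pair(pair(a, f(a, pair(0, a))), pair(0, pair(a, 0))), 0, pair(pair(pair(pair(0, a), 0), 0), pair(pair(0, a), 0)))   [R5 at 1.1.1]
2. m(pair(pair(a, f(a, pair(0, a))), pair(0, pair(a, 0))), 0, pair(pair(pair(pair(0, a), 0), 0), pair(pair(0, a), 0)))  →  m(pair(pair(a, a), pair(0, pair(a, 0))), 0, pair(pair(pair(pair(0, a), 0), 0), pair(pair(0, a), 0)))   [R4 at 1.1.2]
3. m(pair(pair(a, a), pair(0, pair(a, 0))), 0, pair(pair(pair(pair(0, a), 0), 0), pair(pair(0, a), 0)))  →  0   [R5 at ε]

Reduce t₂ = f(a, pair(0, f(a, pair(f(a, pair(0, f(a, pair(0, 0)))), 0)))):
1. f(a, pair(0, f(a, pair(f(a, pair(0, f(a, pair(0, 0)))), 0))))  →  f(a, pair(f(a, pair(0, f(a, pair(0, 0)))), 0))   [R4 at ε]
2. f(a, pair(f(a, pair(0, f(a, pair(0, 0)))), 0))  →  f(a, pair(f(a, pair(0, 0)), 0))   [R4 at 2.1]
3. f(a, pair(f(a, pair(0, 0)), 0))  →  f(a, pair(0, 0))   [R4 at 2.1]
4. f(a, pair(0, 0))  →  0   [R4 at ε]

yes — NF(t₁) = 0, NF(t₂) = 0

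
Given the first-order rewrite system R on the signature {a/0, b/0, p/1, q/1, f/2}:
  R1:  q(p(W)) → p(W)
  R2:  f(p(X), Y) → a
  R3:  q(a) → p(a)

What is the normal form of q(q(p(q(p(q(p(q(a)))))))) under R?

1. q(q(p(q(p(q(p(q(a))))))))  →  q(p(q(p(q(p(q(a)))))))   [R1 at 1]
2. q(p(q(p(q(p(q(a)))))))  →  p(q(p(q(p(q(a))))))   [R1 at ε]
3. p(q(p(q(p(q(a))))))  →  p(p(q(p(q(a)))))   [R1 at 1]
4. p(p(q(p(q(a)))))  →  p(p(p(q(a))))   [R1 at 1.1]
5. p(p(p(q(a))))  →  p(p(p(p(a))))   [R3 at 1.1.1]

p(p(p(p(a))))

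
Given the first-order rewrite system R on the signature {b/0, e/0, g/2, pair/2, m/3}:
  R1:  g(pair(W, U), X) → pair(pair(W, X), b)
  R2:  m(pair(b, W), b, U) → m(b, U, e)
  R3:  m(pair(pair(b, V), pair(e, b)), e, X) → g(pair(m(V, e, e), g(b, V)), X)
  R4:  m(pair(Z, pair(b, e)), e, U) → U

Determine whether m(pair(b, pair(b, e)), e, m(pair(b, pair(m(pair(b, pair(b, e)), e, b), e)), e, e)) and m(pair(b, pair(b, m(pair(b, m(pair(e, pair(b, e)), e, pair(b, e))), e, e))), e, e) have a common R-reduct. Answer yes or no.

yes — NF(t₁) = e, NF(t₂) = e

Reduce t₁ = m(pair(b, pair(b, e)), e, m(pair(b, pair(m(pair(b, pair(b, e)), e, b), e)), e, e)):
1. m(pair(b, pair(b, e)), e, m(pair(b, pair(m(pair(b, pair(b, e)), e, b), e)), e, e))  →  m(pair(b, pair(m(pair(b, pair(b, e)), e, b), e)), e, e)   [R4 at ε]
2. m(pair(b, pair(m(pair(b, pair(b, e)), e, b), e)), e, e)  →  m(pair(b, pair(b, e)), e, e)   [R4 at 1.2.1]
3. m(pair(b, pair(b, e)), e, e)  →  e   [R4 at ε]

Reduce t₂ = m(pair(b, pair(b, m(pair(b, m(pair(e, pair(b, e)), e, pair(b, e))), e, e))), e, e):
1. m(pair(b, pair(b, m(pair(b, m(pair(e, pair(b, e)), e, pair(b, e))), e, e))), e, e)  →  m(pair(b, pair(b, m(pair(b, pair(b, e)), e, e))), e, e)   [R4 at 1.2.2.1.2]
2. m(pair(b, pair(b, m(pair(b, pair(b, e)), e, e))), e, e)  →  m(pair(b, pair(b, e)), e, e)   [R4 at 1.2.2]
3. m(pair(b, pair(b, e)), e, e)  →  e   [R4 at ε]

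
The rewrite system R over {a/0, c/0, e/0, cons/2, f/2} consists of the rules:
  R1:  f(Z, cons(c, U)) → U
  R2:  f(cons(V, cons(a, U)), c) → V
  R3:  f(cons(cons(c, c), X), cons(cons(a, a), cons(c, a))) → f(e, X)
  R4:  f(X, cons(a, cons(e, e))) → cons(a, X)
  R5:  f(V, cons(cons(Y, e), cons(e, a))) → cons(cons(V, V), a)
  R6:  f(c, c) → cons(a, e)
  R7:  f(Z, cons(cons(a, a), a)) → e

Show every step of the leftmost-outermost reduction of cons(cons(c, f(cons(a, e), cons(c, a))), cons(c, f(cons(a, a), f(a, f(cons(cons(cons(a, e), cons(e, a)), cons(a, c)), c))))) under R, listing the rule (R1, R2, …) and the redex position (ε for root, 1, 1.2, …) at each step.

cons(cons(c, a), cons(c, e))

1. cons(cons(c, f(cons(a, e), cons(c, a))), cons(c, f(cons(a, a), f(a, f(cons(cons(cons(a, e), cons(e, a)), cons(a, c)), c)))))  →  cons(cons(c, a), cons(c, f(cons(a, a), f(a, f(cons(cons(cons(a, e), cons(e, a)), cons(a, c)), c)))))   [R1 at 1.2]
2. cons(cons(c, a), cons(c, f(cons(a, a), f(a, f(cons(cons(cons(a, e), cons(e, a)), cons(a, c)), c)))))  →  cons(cons(c, a), cons(c, f(cons(a, a), f(a, cons(cons(a, e), cons(e, a))))))   [R2 at 2.2.2.2]
3. cons(cons(c, a), cons(c, f(cons(a, a), f(a, cons(cons(a, e), cons(e, a))))))  →  cons(cons(c, a), cons(c, f(cons(a, a), cons(cons(a, a), a))))   [R5 at 2.2.2]
4. cons(cons(c, a), cons(c, f(cons(a, a), cons(cons(a, a), a))))  →  cons(cons(c, a), cons(c, e))   [R7 at 2.2]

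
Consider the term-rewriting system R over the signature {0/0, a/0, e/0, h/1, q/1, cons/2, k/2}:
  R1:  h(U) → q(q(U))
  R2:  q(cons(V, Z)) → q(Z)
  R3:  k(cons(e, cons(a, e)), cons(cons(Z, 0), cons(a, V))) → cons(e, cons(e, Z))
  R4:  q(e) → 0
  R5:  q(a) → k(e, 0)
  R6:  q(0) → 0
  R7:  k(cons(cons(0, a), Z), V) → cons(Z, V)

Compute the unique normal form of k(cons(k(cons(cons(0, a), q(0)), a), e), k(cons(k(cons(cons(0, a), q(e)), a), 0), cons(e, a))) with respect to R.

1. k(cons(k(cons(cons(0, a), q(0)), a), e), k(cons(k(cons(cons(0, a), q(e)), a), 0), cons(e, a)))  →  k(cons(cons(q(0), a), e), k(cons(k(cons(cons(0, a), q(e)), a), 0), cons(e, a)))   [R7 at 1.1]
2. k(cons(cons(q(0), a), e), k(cons(k(cons(cons(0, a), q(e)), a), 0), cons(e, a)))  →  k(cons(cons(0, a), e), k(cons(k(cons(cons(0, a), q(e)), a), 0), cons(e, a)))   [R6 at 1.1.1]
3. k(cons(cons(0, a), e), k(cons(k(cons(cons(0, a), q(e)), a), 0), cons(e, a)))  →  cons(e, k(cons(k(cons(cons(0, a), q(e)), a), 0), cons(e, a)))   [R7 at ε]
4. cons(e, k(cons(k(cons(cons(0, a), q(e)), a), 0), cons(e, a)))  →  cons(e, k(cons(cons(q(e), a), 0), cons(e, a)))   [R7 at 2.1.1]
5. cons(e, k(cons(cons(q(e), a), 0), cons(e, a)))  →  cons(e, k(cons(cons(0, a), 0), cons(e, a)))   [R4 at 2.1.1.1]
6. cons(e, k(cons(cons(0, a), 0), cons(e, a)))  →  cons(e, cons(0, cons(e, a)))   [R7 at 2]

cons(e, cons(0, cons(e, a)))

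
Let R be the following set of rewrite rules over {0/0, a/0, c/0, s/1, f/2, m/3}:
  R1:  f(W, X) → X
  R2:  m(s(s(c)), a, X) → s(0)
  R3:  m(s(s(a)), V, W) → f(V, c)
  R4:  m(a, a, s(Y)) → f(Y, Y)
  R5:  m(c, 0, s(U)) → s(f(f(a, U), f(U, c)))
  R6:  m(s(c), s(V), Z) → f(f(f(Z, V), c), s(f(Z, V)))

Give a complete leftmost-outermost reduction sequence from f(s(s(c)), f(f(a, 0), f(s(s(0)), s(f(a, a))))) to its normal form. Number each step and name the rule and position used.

1. f(s(s(c)), f(f(a, 0), f(s(s(0)), s(f(a, a)))))  →  f(f(a, 0), f(s(s(0)), s(f(a, a))))   [R1 at ε]
2. f(f(a, 0), f(s(s(0)), s(f(a, a))))  →  f(s(s(0)), s(f(a, a)))   [R1 at ε]
3. f(s(s(0)), s(f(a, a)))  →  s(f(a, a))   [R1 at ε]
4. s(f(a, a))  →  s(a)   [R1 at 1]

s(a)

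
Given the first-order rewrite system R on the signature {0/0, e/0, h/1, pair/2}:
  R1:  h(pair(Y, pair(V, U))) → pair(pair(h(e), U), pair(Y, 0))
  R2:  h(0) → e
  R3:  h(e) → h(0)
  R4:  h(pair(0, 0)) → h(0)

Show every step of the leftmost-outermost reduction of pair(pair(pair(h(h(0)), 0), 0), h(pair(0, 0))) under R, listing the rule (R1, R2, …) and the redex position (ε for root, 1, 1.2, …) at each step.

pair(pair(pair(e, 0), 0), e)

1. pair(pair(pair(h(h(0)), 0), 0), h(pair(0, 0)))  →  pair(pair(pair(h(e), 0), 0), h(pair(0, 0)))   [R2 at 1.1.1.1]
2. pair(pair(pair(h(e), 0), 0), h(pair(0, 0)))  →  pair(pair(pair(h(0), 0), 0), h(pair(0, 0)))   [R3 at 1.1.1]
3. pair(pair(pair(h(0), 0), 0), h(pair(0, 0)))  →  pair(pair(pair(e, 0), 0), h(pair(0, 0)))   [R2 at 1.1.1]
4. pair(pair(pair(e, 0), 0), h(pair(0, 0)))  →  pair(pair(pair(e, 0), 0), h(0))   [R4 at 2]
5. pair(pair(pair(e, 0), 0), h(0))  →  pair(pair(pair(e, 0), 0), e)   [R2 at 2]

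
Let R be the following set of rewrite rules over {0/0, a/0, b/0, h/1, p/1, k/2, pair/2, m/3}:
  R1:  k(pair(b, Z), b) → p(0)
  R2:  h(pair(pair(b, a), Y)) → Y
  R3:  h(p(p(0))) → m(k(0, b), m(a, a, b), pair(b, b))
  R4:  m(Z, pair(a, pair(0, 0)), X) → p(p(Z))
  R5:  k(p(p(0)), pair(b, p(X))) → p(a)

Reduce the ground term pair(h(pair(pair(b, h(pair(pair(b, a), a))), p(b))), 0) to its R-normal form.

1. pair(h(pair(pair(b, h(pair(pair(b, a), a))), p(b))), 0)  →  pair(h(pair(pair(b, a), p(b))), 0)   [R2 at 1.1.1.2]
2. pair(h(pair(pair(b, a), p(b))), 0)  →  pair(p(b), 0)   [R2 at 1]

pair(p(b), 0)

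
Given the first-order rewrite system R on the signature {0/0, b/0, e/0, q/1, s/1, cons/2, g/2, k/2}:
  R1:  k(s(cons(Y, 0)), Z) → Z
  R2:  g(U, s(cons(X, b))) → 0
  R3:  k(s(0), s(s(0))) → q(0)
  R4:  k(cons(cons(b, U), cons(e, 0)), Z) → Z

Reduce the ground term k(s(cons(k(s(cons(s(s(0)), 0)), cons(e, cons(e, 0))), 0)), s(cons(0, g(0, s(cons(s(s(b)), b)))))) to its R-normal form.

1. k(s(cons(k(s(cons(s(s(0)), 0)), cons(e, cons(e, 0))), 0)), s(cons(0, g(0, s(cons(s(s(b)), b))))))  →  s(cons(0, g(0, s(cons(s(s(b)), b)))))   [R1 at ε]
2. s(cons(0, g(0, s(cons(s(s(b)), b)))))  →  s(cons(0, 0))   [R2 at 1.2]

s(cons(0, 0))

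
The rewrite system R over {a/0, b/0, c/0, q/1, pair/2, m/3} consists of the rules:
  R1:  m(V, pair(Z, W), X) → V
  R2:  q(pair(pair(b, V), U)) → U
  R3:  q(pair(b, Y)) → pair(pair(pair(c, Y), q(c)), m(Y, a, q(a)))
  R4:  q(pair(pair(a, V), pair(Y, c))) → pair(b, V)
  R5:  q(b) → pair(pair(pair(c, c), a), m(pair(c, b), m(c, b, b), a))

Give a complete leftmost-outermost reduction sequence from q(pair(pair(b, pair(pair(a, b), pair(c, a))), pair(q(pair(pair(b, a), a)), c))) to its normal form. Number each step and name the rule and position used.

pair(a, c)

1. q(pair(pair(b, pair(pair(a, b), pair(c, a))), pair(q(pair(pair(b, a), a)), c)))  →  pair(q(pair(pair(b, a), a)), c)   [R2 at ε]
2. pair(q(pair(pair(b, a), a)), c)  →  pair(a, c)   [R2 at 1]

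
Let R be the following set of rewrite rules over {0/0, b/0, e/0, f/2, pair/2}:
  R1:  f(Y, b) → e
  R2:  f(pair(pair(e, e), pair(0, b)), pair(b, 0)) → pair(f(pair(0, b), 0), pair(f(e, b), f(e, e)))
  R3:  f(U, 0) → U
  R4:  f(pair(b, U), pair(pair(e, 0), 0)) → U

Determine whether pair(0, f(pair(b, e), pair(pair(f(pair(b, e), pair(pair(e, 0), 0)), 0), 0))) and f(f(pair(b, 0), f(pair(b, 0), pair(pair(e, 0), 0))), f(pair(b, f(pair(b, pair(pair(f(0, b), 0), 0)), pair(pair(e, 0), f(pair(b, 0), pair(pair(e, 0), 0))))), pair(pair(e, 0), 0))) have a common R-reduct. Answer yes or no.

Reduce t₁ = pair(0, f(pair(b, e), pair(pair(f(pair(b, e), pair(pair(e, 0), 0)), 0), 0))):
1. pair(0, f(pair(b, e), pair(pair(f(pair(b, e), pair(pair(e, 0), 0)), 0), 0)))  →  pair(0, f(pair(b, e), pair(pair(e, 0), 0)))   [R4 at 2.2.1.1]
2. pair(0, f(pair(b, e), pair(pair(e, 0), 0)))  →  pair(0, e)   [R4 at 2]

Reduce t₂ = f(f(pair(b, 0), f(pair(b, 0), pair(pair(e, 0), 0))), f(pair(b, f(pair(b, pair(pair(f(0, b), 0), 0)), pair(pair(e, 0), f(pair(b, 0), pair(pair(e, 0), 0))))), pair(pair(e, 0), 0))):
1. f(f(pair(b, 0), f(pair(b, 0), pair(pair(e, 0), 0))), f(pair(b, f(pair(b, pair(pair(f(0, b), 0), 0)), pair(pair(e, 0), f(pair(b, 0), pair(pair(e, 0), 0))))), pair(pair(e, 0), 0)))  →  f(f(pair(b, 0), 0), f(pair(b, f(pair(b, pair(pair(f(0, b), 0), 0)), pair(pair(e, 0), f(pair(b, 0), pair(pair(e, 0), 0))))), pair(pair(e, 0), 0)))   [R4 at 1.2]
2. f(f(pair(b, 0), 0), f(pair(b, f(pair(b, pair(pair(f(0, b), 0), 0)), pair(pair(e, 0), f(pair(b, 0), pair(pair(e, 0), 0))))), pair(pair(e, 0), 0)))  →  f(pair(b, 0), f(pair(b, f(pair(b, pair(pair(f(0, b), 0), 0)), pair(pair(e, 0), f(pair(b, 0), pair(pair(e, 0), 0))))), pair(pair(e, 0), 0)))   [R3 at 1]
3. f(pair(b, 0), f(pair(b, f(pair(b, pair(pair(f(0, b), 0), 0)), pair(pair(e, 0), f(pair(b, 0), pair(pair(e, 0), 0))))), pair(pair(e, 0), 0)))  →  f(pair(b, 0), f(pair(b, pair(pair(f(0, b), 0), 0)), pair(pair(e, 0), f(pair(b, 0), pair(pair(e, 0), 0)))))   [R4 at 2]
4. f(pair(b, 0), f(pair(b, pair(pair(f(0, b), 0), 0)), pair(pair(e, 0), f(pair(b, 0), pair(pair(e, 0), 0)))))  →  f(pair(b, 0), f(pair(b, pair(pair(e, 0), 0)), pair(pair(e, 0), f(pair(b, 0), pair(pair(e, 0), 0)))))   [R1 at 2.1.2.1.1]
5. f(pair(b, 0), f(pair(b, pair(pair(e, 0), 0)), pair(pair(e, 0), f(pair(b, 0), pair(pair(e, 0), 0)))))  →  f(pair(b, 0), f(pair(b, pair(pair(e, 0), 0)), pair(pair(e, 0), 0)))   [R4 at 2.2.2]
6. f(pair(b, 0), f(pair(b, pair(pair(e, 0), 0)), pair(pair(e, 0), 0)))  →  f(pair(b, 0), pair(pair(e, 0), 0))   [R4 at 2]
7. f(pair(b, 0), pair(pair(e, 0), 0))  →  0   [R4 at ε]

no — NF(t₁) = pair(0, e), NF(t₂) = 0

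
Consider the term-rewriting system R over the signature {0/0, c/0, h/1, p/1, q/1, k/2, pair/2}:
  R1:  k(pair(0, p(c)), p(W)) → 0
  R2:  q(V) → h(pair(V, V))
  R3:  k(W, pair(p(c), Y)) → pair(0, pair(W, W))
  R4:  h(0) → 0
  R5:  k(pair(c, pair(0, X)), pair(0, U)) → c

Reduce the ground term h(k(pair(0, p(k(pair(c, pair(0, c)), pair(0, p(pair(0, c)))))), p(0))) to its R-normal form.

0

1. h(k(pair(0, p(k(pair(c, pair(0, c)), pair(0, p(pair(0, c)))))), p(0)))  →  h(k(pair(0, p(c)), p(0)))   [R5 at 1.1.2.1]
2. h(k(pair(0, p(c)), p(0)))  →  h(0)   [R1 at 1]
3. h(0)  →  0   [R4 at ε]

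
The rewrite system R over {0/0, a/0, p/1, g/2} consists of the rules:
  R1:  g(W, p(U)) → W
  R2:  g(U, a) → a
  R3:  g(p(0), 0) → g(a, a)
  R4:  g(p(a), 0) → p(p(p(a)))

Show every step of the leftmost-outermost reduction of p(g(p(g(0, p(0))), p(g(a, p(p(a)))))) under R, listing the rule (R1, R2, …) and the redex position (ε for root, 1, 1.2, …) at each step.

p(p(0))

1. p(g(p(g(0, p(0))), p(g(a, p(p(a))))))  →  p(p(g(0, p(0))))   [R1 at 1]
2. p(p(g(0, p(0))))  →  p(p(0))   [R1 at 1.1]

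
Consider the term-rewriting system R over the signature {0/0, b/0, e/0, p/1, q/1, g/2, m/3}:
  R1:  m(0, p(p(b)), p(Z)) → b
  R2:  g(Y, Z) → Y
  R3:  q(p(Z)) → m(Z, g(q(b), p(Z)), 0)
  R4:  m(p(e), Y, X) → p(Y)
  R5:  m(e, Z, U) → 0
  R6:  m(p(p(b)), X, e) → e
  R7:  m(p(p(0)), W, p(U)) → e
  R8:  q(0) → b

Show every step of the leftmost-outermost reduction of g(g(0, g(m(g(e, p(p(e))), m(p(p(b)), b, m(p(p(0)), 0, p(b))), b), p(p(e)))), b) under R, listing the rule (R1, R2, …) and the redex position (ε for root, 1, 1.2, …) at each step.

1. g(g(0, g(m(g(e, p(p(e))), m(p(p(b)), b, m(p(p(0)), 0, p(b))), b), p(p(e)))), b)  →  g(0, g(m(g(e, p(p(e))), m(p(p(b)), b, m(p(p(0)), 0, p(b))), b), p(p(e))))   [R2 at ε]
2. g(0, g(m(g(e, p(p(e))), m(p(p(b)), b, m(p(p(0)), 0, p(b))), b), p(p(e))))  →  0   [R2 at ε]

0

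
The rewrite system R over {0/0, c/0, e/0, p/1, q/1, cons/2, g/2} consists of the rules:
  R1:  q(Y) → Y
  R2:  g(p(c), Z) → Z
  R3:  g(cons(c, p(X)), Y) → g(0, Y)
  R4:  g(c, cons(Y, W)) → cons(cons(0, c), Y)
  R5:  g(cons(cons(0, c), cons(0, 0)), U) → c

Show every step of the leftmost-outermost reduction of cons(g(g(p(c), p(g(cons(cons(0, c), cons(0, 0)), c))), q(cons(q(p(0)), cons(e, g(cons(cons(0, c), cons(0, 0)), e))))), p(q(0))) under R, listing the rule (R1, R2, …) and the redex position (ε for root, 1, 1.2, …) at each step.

1. cons(g(g(p(c), p(g(cons(cons(0, c), cons(0, 0)), c))), q(cons(q(p(0)), cons(e, g(cons(cons(0, c), cons(0, 0)), e))))), p(q(0)))  →  cons(g(p(g(cons(cons(0, c), cons(0, 0)), c)), q(cons(q(p(0)), cons(e, g(cons(cons(0, c), cons(0, 0)), e))))), p(q(0)))   [R2 at 1.1]
2. cons(g(p(g(cons(cons(0, c), cons(0, 0)), c)), q(cons(q(p(0)), cons(e, g(cons(cons(0, c), cons(0, 0)), e))))), p(q(0)))  →  cons(g(p(c), q(cons(q(p(0)), cons(e, g(cons(cons(0, c), cons(0, 0)), e))))), p(q(0)))   [R5 at 1.1.1]
3. cons(g(p(c), q(cons(q(p(0)), cons(e, g(cons(cons(0, c), cons(0, 0)), e))))), p(q(0)))  →  cons(q(cons(q(p(0)), cons(e, g(cons(cons(0, c), cons(0, 0)), e)))), p(q(0)))   [R2 at 1]
4. cons(q(cons(q(p(0)), cons(e, g(cons(cons(0, c), cons(0, 0)), e)))), p(q(0)))  →  cons(cons(q(p(0)), cons(e, g(cons(cons(0, c), cons(0, 0)), e))), p(q(0)))   [R1 at 1]
5. cons(cons(q(p(0)), cons(e, g(cons(cons(0, c), cons(0, 0)), e))), p(q(0)))  →  cons(cons(p(0), cons(e, g(cons(cons(0, c), cons(0, 0)), e))), p(q(0)))   [R1 at 1.1]
6. cons(cons(p(0), cons(e, g(cons(cons(0, c), cons(0, 0)), e))), p(q(0)))  →  cons(cons(p(0), cons(e, c)), p(q(0)))   [R5 at 1.2.2]
7. cons(cons(p(0), cons(e, c)), p(q(0)))  →  cons(cons(p(0), cons(e, c)), p(0))   [R1 at 2.1]

cons(cons(p(0), cons(e, c)), p(0))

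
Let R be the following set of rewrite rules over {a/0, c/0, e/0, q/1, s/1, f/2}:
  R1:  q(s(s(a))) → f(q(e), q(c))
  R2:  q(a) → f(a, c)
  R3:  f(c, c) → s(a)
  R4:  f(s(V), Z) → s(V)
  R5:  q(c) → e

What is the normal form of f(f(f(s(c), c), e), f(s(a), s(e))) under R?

s(c)

1. f(f(f(s(c), c), e), f(s(a), s(e)))  →  f(f(s(c), e), f(s(a), s(e)))   [R4 at 1.1]
2. f(f(s(c), e), f(s(a), s(e)))  →  f(s(c), f(s(a), s(e)))   [R4 at 1]
3. f(s(c), f(s(a), s(e)))  →  s(c)   [R4 at ε]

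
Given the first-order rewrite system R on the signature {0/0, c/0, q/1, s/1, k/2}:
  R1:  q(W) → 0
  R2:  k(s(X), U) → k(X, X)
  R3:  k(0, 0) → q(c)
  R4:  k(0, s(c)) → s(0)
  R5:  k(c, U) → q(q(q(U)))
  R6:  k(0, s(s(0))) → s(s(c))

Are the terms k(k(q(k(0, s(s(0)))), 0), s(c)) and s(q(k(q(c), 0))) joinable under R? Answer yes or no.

Reduce t₁ = k(k(q(k(0, s(s(0)))), 0), s(c)):
1. k(k(q(k(0, s(s(0)))), 0), s(c))  →  k(k(0, 0), s(c))   [R1 at 1.1]
2. k(k(0, 0), s(c))  →  k(q(c), s(c))   [R3 at 1]
3. k(q(c), s(c))  →  k(0, s(c))   [R1 at 1]
4. k(0, s(c))  →  s(0)   [R4 at ε]

Reduce t₂ = s(q(k(q(c), 0))):
1. s(q(k(q(c), 0)))  →  s(0)   [R1 at 1]

yes — NF(t₁) = s(0), NF(t₂) = s(0)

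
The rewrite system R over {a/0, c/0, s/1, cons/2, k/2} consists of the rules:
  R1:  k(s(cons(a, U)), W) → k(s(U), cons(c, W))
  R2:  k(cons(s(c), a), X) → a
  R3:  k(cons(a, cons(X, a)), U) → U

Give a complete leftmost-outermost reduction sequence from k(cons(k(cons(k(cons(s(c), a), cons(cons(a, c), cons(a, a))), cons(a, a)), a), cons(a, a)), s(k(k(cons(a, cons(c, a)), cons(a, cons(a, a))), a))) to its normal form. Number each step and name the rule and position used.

1. k(cons(k(cons(k(cons(s(c), a), cons(cons(a, c), cons(a, a))), cons(a, a)), a), cons(a, a)), s(k(k(cons(a, cons(c, a)), cons(a, cons(a, a))), a)))  →  k(cons(k(cons(a, cons(a, a)), a), cons(a, a)), s(k(k(cons(a, cons(c, a)), cons(a, cons(a, a))), a)))   [R2 at 1.1.1.1]
2. k(cons(k(cons(a, cons(a, a)), a), cons(a, a)), s(k(k(cons(a, cons(c, a)), cons(a, cons(a, a))), a)))  →  k(cons(a, cons(a, a)), s(k(k(cons(a, cons(c, a)), cons(a, cons(a, a))), a)))   [R3 at 1.1]
3. k(cons(a, cons(a, a)), s(k(k(cons(a, cons(c, a)), cons(a, cons(a, a))), a)))  →  s(k(k(cons(a, cons(c, a)), cons(a, cons(a, a))), a))   [R3 at ε]
4. s(k(k(cons(a, cons(c, a)), cons(a, cons(a, a))), a))  →  s(k(cons(a, cons(a, a)), a))   [R3 at 1.1]
5. s(k(cons(a, cons(a, a)), a))  →  s(a)   [R3 at 1]

s(a)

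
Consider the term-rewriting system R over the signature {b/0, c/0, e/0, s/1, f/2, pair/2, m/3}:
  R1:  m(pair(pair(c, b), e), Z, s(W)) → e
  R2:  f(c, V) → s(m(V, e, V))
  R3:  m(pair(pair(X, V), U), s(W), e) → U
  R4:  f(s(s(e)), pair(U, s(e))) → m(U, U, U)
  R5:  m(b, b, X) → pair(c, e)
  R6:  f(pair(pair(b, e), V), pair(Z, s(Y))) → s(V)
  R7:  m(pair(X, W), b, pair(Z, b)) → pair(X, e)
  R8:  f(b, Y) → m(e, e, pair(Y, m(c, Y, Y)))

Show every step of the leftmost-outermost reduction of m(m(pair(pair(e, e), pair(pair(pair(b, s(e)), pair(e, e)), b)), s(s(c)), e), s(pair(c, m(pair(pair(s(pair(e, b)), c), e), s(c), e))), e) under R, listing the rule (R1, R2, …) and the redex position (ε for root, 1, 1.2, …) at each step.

b

1. m(m(pair(pair(e, e), pair(pair(pair(b, s(e)), pair(e, e)), b)), s(s(c)), e), s(pair(c, m(pair(pair(s(pair(e, b)), c), e), s(c), e))), e)  →  m(pair(pair(pair(b, s(e)), pair(e, e)), b), s(pair(c, m(pair(pair(s(pair(e, b)), c), e), s(c), e))), e)   [R3 at 1]
2. m(pair(pair(pair(b, s(e)), pair(e, e)), b), s(pair(c, m(pair(pair(s(pair(e, b)), c), e), s(c), e))), e)  →  b   [R3 at ε]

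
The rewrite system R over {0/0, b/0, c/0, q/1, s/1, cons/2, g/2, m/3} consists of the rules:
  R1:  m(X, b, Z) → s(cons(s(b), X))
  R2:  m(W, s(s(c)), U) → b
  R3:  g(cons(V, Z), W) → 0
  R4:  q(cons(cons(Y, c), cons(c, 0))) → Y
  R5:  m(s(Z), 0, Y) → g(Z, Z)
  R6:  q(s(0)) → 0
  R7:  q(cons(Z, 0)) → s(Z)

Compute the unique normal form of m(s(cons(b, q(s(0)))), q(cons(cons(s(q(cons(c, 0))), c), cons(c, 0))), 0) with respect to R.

1. m(s(cons(b, q(s(0)))), q(cons(cons(s(q(cons(c, 0))), c), cons(c, 0))), 0)  →  m(s(cons(b, 0)), q(cons(cons(s(q(cons(c, 0))), c), cons(c, 0))), 0)   [R6 at 1.1.2]
2. m(s(cons(b, 0)), q(cons(cons(s(q(cons(c, 0))), c), cons(c, 0))), 0)  →  m(s(cons(b, 0)), s(q(cons(c, 0))), 0)   [R4 at 2]
3. m(s(cons(b, 0)), s(q(cons(c, 0))), 0)  →  m(s(cons(b, 0)), s(s(c)), 0)   [R7 at 2.1]
4. m(s(cons(b, 0)), s(s(c)), 0)  →  b   [R2 at ε]

b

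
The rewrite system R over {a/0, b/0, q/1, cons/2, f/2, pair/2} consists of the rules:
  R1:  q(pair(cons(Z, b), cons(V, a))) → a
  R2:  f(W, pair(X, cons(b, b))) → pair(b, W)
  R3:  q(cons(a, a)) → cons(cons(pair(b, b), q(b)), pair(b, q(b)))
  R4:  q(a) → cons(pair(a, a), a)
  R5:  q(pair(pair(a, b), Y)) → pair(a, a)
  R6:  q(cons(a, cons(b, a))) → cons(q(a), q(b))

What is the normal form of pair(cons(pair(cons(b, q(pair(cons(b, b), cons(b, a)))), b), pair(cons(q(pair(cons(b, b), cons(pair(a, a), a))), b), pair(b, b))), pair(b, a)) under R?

1. pair(cons(pair(cons(b, q(pair(cons(b, b), cons(b, a)))), b), pair(cons(q(pair(cons(b, b), cons(pair(a, a), a))), b), pair(b, b))), pair(b, a))  →  pair(cons(pair(cons(b, a), b), pair(cons(q(pair(cons(b, b), cons(pair(a, a), a))), b), pair(b, b))), pair(b, a))   [R1 at 1.1.1.2]
2. pair(cons(pair(cons(b, a), b), pair(cons(q(pair(cons(b, b), cons(pair(a, a), a))), b), pair(b, b))), pair(b, a))  →  pair(cons(pair(cons(b, a), b), pair(cons(a, b), pair(b, b))), pair(b, a))   [R1 at 1.2.1.1]

pair(cons(pair(cons(b, a), b), pair(cons(a, b), pair(b, b))), pair(b, a))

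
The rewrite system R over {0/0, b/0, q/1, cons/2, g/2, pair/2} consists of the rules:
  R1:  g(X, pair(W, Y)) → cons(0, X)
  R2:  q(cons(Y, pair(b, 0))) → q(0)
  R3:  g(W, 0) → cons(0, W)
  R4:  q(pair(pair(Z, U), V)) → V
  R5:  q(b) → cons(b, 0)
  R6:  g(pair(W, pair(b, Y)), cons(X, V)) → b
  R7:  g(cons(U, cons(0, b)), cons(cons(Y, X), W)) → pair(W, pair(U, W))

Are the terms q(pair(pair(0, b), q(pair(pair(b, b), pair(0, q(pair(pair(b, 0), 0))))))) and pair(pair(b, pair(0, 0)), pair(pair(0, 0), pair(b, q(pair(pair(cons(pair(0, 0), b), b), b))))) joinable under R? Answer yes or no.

no — NF(t₁) = pair(0, 0), NF(t₂) = pair(pair(b, pair(0, 0)), pair(pair(0, 0), pair(b, b)))

Reduce t₁ = q(pair(pair(0, b), q(pair(pair(b, b), pair(0, q(pair(pair(b, 0), 0))))))):
1. q(pair(pair(0, b), q(pair(pair(b, b), pair(0, q(pair(pair(b, 0), 0)))))))  →  q(pair(pair(b, b), pair(0, q(pair(pair(b, 0), 0)))))   [R4 at ε]
2. q(pair(pair(b, b), pair(0, q(pair(pair(b, 0), 0)))))  →  pair(0, q(pair(pair(b, 0), 0)))   [R4 at ε]
3. pair(0, q(pair(pair(b, 0), 0)))  →  pair(0, 0)   [R4 at 2]

Reduce t₂ = pair(pair(b, pair(0, 0)), pair(pair(0, 0), pair(b, q(pair(pair(cons(pair(0, 0), b), b), b))))):
1. pair(pair(b, pair(0, 0)), pair(pair(0, 0), pair(b, q(pair(pair(cons(pair(0, 0), b), b), b)))))  →  pair(pair(b, pair(0, 0)), pair(pair(0, 0), pair(b, b)))   [R4 at 2.2.2]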